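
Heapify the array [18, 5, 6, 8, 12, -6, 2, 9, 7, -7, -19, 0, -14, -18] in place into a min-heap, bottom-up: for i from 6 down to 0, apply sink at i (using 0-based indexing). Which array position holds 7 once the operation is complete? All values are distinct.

3

sift down from index 6:
  2 vs only child -18 at index 13, swap → [18, 5, 6, 8, 12, -6, -18, 9, 7, -7, -19, 0, -14, 2]
sift down from index 5:
  -6 vs smaller child -14 at index 12, swap → [18, 5, 6, 8, 12, -14, -18, 9, 7, -7, -19, 0, -6, 2]
sift down from index 4:
  12 vs smaller child -19 at index 10, swap → [18, 5, 6, 8, -19, -14, -18, 9, 7, -7, 12, 0, -6, 2]
sift down from index 3:
  8 vs smaller child 7 at index 8, swap → [18, 5, 6, 7, -19, -14, -18, 9, 8, -7, 12, 0, -6, 2]
sift down from index 2:
  6 vs smaller child -18 at index 6, swap → [18, 5, -18, 7, -19, -14, 6, 9, 8, -7, 12, 0, -6, 2]
  6 vs only child 2 at index 13, swap → [18, 5, -18, 7, -19, -14, 2, 9, 8, -7, 12, 0, -6, 6]
sift down from index 1:
  5 vs smaller child -19 at index 4, swap → [18, -19, -18, 7, 5, -14, 2, 9, 8, -7, 12, 0, -6, 6]
  5 vs smaller child -7 at index 9, swap → [18, -19, -18, 7, -7, -14, 2, 9, 8, 5, 12, 0, -6, 6]
sift down from index 0:
  18 vs smaller child -19 at index 1, swap → [-19, 18, -18, 7, -7, -14, 2, 9, 8, 5, 12, 0, -6, 6]
  18 vs smaller child -7 at index 4, swap → [-19, -7, -18, 7, 18, -14, 2, 9, 8, 5, 12, 0, -6, 6]
  18 vs smaller child 5 at index 9, swap → [-19, -7, -18, 7, 5, -14, 2, 9, 8, 18, 12, 0, -6, 6]
resulting array: [-19, -7, -18, 7, 5, -14, 2, 9, 8, 18, 12, 0, -6, 6]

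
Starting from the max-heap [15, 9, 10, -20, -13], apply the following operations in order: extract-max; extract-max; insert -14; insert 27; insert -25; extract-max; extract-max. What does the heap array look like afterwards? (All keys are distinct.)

extract-max → returns 15:
  remove root 15; move last element -13 to root → [-13, 9, 10, -20]
  -13 vs larger child 10 at index 2, swap → [10, 9, -13, -20]
extract-max → returns 10:
  remove root 10; move last element -20 to root → [-20, 9, -13]
  -20 vs larger child 9 at index 1, swap → [9, -20, -13]
insert -14:
  append -14 at index 3 → [9, -20, -13, -14]
  -14 > parent -20 at index 1, swap → [9, -14, -13, -20]
insert 27:
  append 27 at index 4 → [9, -14, -13, -20, 27]
  27 > parent -14 at index 1, swap → [9, 27, -13, -20, -14]
  27 > parent 9 at index 0, swap → [27, 9, -13, -20, -14]
insert -25:
  append -25 at index 5 → [27, 9, -13, -20, -14, -25] (no swap needed)
extract-max → returns 27:
  remove root 27; move last element -25 to root → [-25, 9, -13, -20, -14]
  -25 vs larger child 9 at index 1, swap → [9, -25, -13, -20, -14]
  -25 vs larger child -14 at index 4, swap → [9, -14, -13, -20, -25]
extract-max → returns 9:
  remove root 9; move last element -25 to root → [-25, -14, -13, -20]
  -25 vs larger child -13 at index 2, swap → [-13, -14, -25, -20]

[-13, -14, -25, -20]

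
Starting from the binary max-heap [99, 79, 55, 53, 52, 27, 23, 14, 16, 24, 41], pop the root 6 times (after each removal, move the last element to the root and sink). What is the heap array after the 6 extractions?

[27, 23, 24, 14, 16]

extract-max #1 returns 99:
  remove root 99; move last element 41 to root → [41, 79, 55, 53, 52, 27, 23, 14, 16, 24]
  41 vs larger child 79 at index 1, swap → [79, 41, 55, 53, 52, 27, 23, 14, 16, 24]
  41 vs larger child 53 at index 3, swap → [79, 53, 55, 41, 52, 27, 23, 14, 16, 24]
extract-max #2 returns 79:
  remove root 79; move last element 24 to root → [24, 53, 55, 41, 52, 27, 23, 14, 16]
  24 vs larger child 55 at index 2, swap → [55, 53, 24, 41, 52, 27, 23, 14, 16]
  24 vs larger child 27 at index 5, swap → [55, 53, 27, 41, 52, 24, 23, 14, 16]
extract-max #3 returns 55:
  remove root 55; move last element 16 to root → [16, 53, 27, 41, 52, 24, 23, 14]
  16 vs larger child 53 at index 1, swap → [53, 16, 27, 41, 52, 24, 23, 14]
  16 vs larger child 52 at index 4, swap → [53, 52, 27, 41, 16, 24, 23, 14]
extract-max #4 returns 53:
  remove root 53; move last element 14 to root → [14, 52, 27, 41, 16, 24, 23]
  14 vs larger child 52 at index 1, swap → [52, 14, 27, 41, 16, 24, 23]
  14 vs larger child 41 at index 3, swap → [52, 41, 27, 14, 16, 24, 23]
extract-max #5 returns 52:
  remove root 52; move last element 23 to root → [23, 41, 27, 14, 16, 24]
  23 vs larger child 41 at index 1, swap → [41, 23, 27, 14, 16, 24]
extract-max #6 returns 41:
  remove root 41; move last element 24 to root → [24, 23, 27, 14, 16]
  24 vs larger child 27 at index 2, swap → [27, 23, 24, 14, 16]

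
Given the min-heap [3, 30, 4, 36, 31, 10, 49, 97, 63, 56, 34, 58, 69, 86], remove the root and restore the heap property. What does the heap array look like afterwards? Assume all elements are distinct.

remove root 3; move last element 86 to root → [86, 30, 4, 36, 31, 10, 49, 97, 63, 56, 34, 58, 69]
86 vs smaller child 4 at index 2, swap → [4, 30, 86, 36, 31, 10, 49, 97, 63, 56, 34, 58, 69]
86 vs smaller child 10 at index 5, swap → [4, 30, 10, 36, 31, 86, 49, 97, 63, 56, 34, 58, 69]
86 vs smaller child 58 at index 11, swap → [4, 30, 10, 36, 31, 58, 49, 97, 63, 56, 34, 86, 69]

[4, 30, 10, 36, 31, 58, 49, 97, 63, 56, 34, 86, 69]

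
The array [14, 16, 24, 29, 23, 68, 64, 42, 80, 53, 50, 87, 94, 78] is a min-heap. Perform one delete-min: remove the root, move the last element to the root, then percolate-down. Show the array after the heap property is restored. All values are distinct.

[16, 23, 24, 29, 50, 68, 64, 42, 80, 53, 78, 87, 94]

remove root 14; move last element 78 to root → [78, 16, 24, 29, 23, 68, 64, 42, 80, 53, 50, 87, 94]
78 vs smaller child 16 at index 1, swap → [16, 78, 24, 29, 23, 68, 64, 42, 80, 53, 50, 87, 94]
78 vs smaller child 23 at index 4, swap → [16, 23, 24, 29, 78, 68, 64, 42, 80, 53, 50, 87, 94]
78 vs smaller child 50 at index 10, swap → [16, 23, 24, 29, 50, 68, 64, 42, 80, 53, 78, 87, 94]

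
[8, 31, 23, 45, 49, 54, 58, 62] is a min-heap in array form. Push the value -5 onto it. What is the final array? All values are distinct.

append -5 at index 8 → [8, 31, 23, 45, 49, 54, 58, 62, -5]
-5 < parent 45 at index 3, swap → [8, 31, 23, -5, 49, 54, 58, 62, 45]
-5 < parent 31 at index 1, swap → [8, -5, 23, 31, 49, 54, 58, 62, 45]
-5 < parent 8 at index 0, swap → [-5, 8, 23, 31, 49, 54, 58, 62, 45]

[-5, 8, 23, 31, 49, 54, 58, 62, 45]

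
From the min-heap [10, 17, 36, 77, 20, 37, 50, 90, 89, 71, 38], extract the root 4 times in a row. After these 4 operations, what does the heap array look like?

[37, 38, 50, 77, 71, 89, 90]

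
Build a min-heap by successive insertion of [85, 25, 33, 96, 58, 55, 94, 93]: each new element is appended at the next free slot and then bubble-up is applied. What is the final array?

[25, 58, 33, 93, 85, 55, 94, 96]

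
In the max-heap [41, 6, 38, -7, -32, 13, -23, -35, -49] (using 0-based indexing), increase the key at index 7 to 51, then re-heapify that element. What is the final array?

set index 7 from -35 to 51 → [41, 6, 38, -7, -32, 13, -23, 51, -49]
51 > parent -7 at index 3, swap → [41, 6, 38, 51, -32, 13, -23, -7, -49]
51 > parent 6 at index 1, swap → [41, 51, 38, 6, -32, 13, -23, -7, -49]
51 > parent 41 at index 0, swap → [51, 41, 38, 6, -32, 13, -23, -7, -49]

[51, 41, 38, 6, -32, 13, -23, -7, -49]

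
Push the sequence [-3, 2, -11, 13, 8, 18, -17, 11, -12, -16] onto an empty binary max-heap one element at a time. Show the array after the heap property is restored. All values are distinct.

Insert -3:
  append -3 at index 0 → [-3] (no swap needed)
Insert 2:
  append 2 at index 1 → [-3, 2]
  2 > parent -3 at index 0, swap → [2, -3]
Insert -11:
  append -11 at index 2 → [2, -3, -11] (no swap needed)
Insert 13:
  append 13 at index 3 → [2, -3, -11, 13]
  13 > parent -3 at index 1, swap → [2, 13, -11, -3]
  13 > parent 2 at index 0, swap → [13, 2, -11, -3]
Insert 8:
  append 8 at index 4 → [13, 2, -11, -3, 8]
  8 > parent 2 at index 1, swap → [13, 8, -11, -3, 2]
Insert 18:
  append 18 at index 5 → [13, 8, -11, -3, 2, 18]
  18 > parent -11 at index 2, swap → [13, 8, 18, -3, 2, -11]
  18 > parent 13 at index 0, swap → [18, 8, 13, -3, 2, -11]
Insert -17:
  append -17 at index 6 → [18, 8, 13, -3, 2, -11, -17] (no swap needed)
Insert 11:
  append 11 at index 7 → [18, 8, 13, -3, 2, -11, -17, 11]
  11 > parent -3 at index 3, swap → [18, 8, 13, 11, 2, -11, -17, -3]
  11 > parent 8 at index 1, swap → [18, 11, 13, 8, 2, -11, -17, -3]
Insert -12:
  append -12 at index 8 → [18, 11, 13, 8, 2, -11, -17, -3, -12] (no swap needed)
Insert -16:
  append -16 at index 9 → [18, 11, 13, 8, 2, -11, -17, -3, -12, -16] (no swap needed)

[18, 11, 13, 8, 2, -11, -17, -3, -12, -16]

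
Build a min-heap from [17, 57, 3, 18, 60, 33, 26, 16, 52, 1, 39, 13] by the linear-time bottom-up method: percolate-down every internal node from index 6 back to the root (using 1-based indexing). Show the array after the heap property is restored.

[1, 16, 3, 17, 39, 13, 26, 18, 52, 60, 57, 33]

sift down from index 6:
  33 vs only child 13 at index 12, swap → [17, 57, 3, 18, 60, 13, 26, 16, 52, 1, 39, 33]
sift down from index 5:
  60 vs smaller child 1 at index 10, swap → [17, 57, 3, 18, 1, 13, 26, 16, 52, 60, 39, 33]
sift down from index 4:
  18 vs smaller child 16 at index 8, swap → [17, 57, 3, 16, 1, 13, 26, 18, 52, 60, 39, 33]
sift down from index 3: already satisfies heap property
sift down from index 2:
  57 vs smaller child 1 at index 5, swap → [17, 1, 3, 16, 57, 13, 26, 18, 52, 60, 39, 33]
  57 vs smaller child 39 at index 11, swap → [17, 1, 3, 16, 39, 13, 26, 18, 52, 60, 57, 33]
sift down from index 1:
  17 vs smaller child 1 at index 2, swap → [1, 17, 3, 16, 39, 13, 26, 18, 52, 60, 57, 33]
  17 vs smaller child 16 at index 4, swap → [1, 16, 3, 17, 39, 13, 26, 18, 52, 60, 57, 33]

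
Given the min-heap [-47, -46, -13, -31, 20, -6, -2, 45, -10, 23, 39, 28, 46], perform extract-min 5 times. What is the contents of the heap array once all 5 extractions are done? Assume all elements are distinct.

[-6, 20, -2, 28, 23, 39, 46, 45]

extract-min #1 returns -47:
  remove root -47; move last element 46 to root → [46, -46, -13, -31, 20, -6, -2, 45, -10, 23, 39, 28]
  46 vs smaller child -46 at index 1, swap → [-46, 46, -13, -31, 20, -6, -2, 45, -10, 23, 39, 28]
  46 vs smaller child -31 at index 3, swap → [-46, -31, -13, 46, 20, -6, -2, 45, -10, 23, 39, 28]
  46 vs smaller child -10 at index 8, swap → [-46, -31, -13, -10, 20, -6, -2, 45, 46, 23, 39, 28]
extract-min #2 returns -46:
  remove root -46; move last element 28 to root → [28, -31, -13, -10, 20, -6, -2, 45, 46, 23, 39]
  28 vs smaller child -31 at index 1, swap → [-31, 28, -13, -10, 20, -6, -2, 45, 46, 23, 39]
  28 vs smaller child -10 at index 3, swap → [-31, -10, -13, 28, 20, -6, -2, 45, 46, 23, 39]
extract-min #3 returns -31:
  remove root -31; move last element 39 to root → [39, -10, -13, 28, 20, -6, -2, 45, 46, 23]
  39 vs smaller child -13 at index 2, swap → [-13, -10, 39, 28, 20, -6, -2, 45, 46, 23]
  39 vs smaller child -6 at index 5, swap → [-13, -10, -6, 28, 20, 39, -2, 45, 46, 23]
extract-min #4 returns -13:
  remove root -13; move last element 23 to root → [23, -10, -6, 28, 20, 39, -2, 45, 46]
  23 vs smaller child -10 at index 1, swap → [-10, 23, -6, 28, 20, 39, -2, 45, 46]
  23 vs smaller child 20 at index 4, swap → [-10, 20, -6, 28, 23, 39, -2, 45, 46]
extract-min #5 returns -10:
  remove root -10; move last element 46 to root → [46, 20, -6, 28, 23, 39, -2, 45]
  46 vs smaller child -6 at index 2, swap → [-6, 20, 46, 28, 23, 39, -2, 45]
  46 vs smaller child -2 at index 6, swap → [-6, 20, -2, 28, 23, 39, 46, 45]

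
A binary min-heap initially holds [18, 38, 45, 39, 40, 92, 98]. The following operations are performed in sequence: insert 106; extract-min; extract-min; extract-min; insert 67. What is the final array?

insert 106:
  append 106 at index 7 → [18, 38, 45, 39, 40, 92, 98, 106] (no swap needed)
extract-min → returns 18:
  remove root 18; move last element 106 to root → [106, 38, 45, 39, 40, 92, 98]
  106 vs smaller child 38 at index 1, swap → [38, 106, 45, 39, 40, 92, 98]
  106 vs smaller child 39 at index 3, swap → [38, 39, 45, 106, 40, 92, 98]
extract-min → returns 38:
  remove root 38; move last element 98 to root → [98, 39, 45, 106, 40, 92]
  98 vs smaller child 39 at index 1, swap → [39, 98, 45, 106, 40, 92]
  98 vs smaller child 40 at index 4, swap → [39, 40, 45, 106, 98, 92]
extract-min → returns 39:
  remove root 39; move last element 92 to root → [92, 40, 45, 106, 98]
  92 vs smaller child 40 at index 1, swap → [40, 92, 45, 106, 98]
insert 67:
  append 67 at index 5 → [40, 92, 45, 106, 98, 67] (no swap needed)

[40, 92, 45, 106, 98, 67]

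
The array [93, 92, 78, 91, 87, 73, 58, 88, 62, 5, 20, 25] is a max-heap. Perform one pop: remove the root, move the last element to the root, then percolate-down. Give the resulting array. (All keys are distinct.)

[92, 91, 78, 88, 87, 73, 58, 25, 62, 5, 20]

remove root 93; move last element 25 to root → [25, 92, 78, 91, 87, 73, 58, 88, 62, 5, 20]
25 vs larger child 92 at index 1, swap → [92, 25, 78, 91, 87, 73, 58, 88, 62, 5, 20]
25 vs larger child 91 at index 3, swap → [92, 91, 78, 25, 87, 73, 58, 88, 62, 5, 20]
25 vs larger child 88 at index 7, swap → [92, 91, 78, 88, 87, 73, 58, 25, 62, 5, 20]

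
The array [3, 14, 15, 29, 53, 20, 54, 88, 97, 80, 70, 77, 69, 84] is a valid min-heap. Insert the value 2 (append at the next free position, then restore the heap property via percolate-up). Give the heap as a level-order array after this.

append 2 at index 14 → [3, 14, 15, 29, 53, 20, 54, 88, 97, 80, 70, 77, 69, 84, 2]
2 < parent 54 at index 6, swap → [3, 14, 15, 29, 53, 20, 2, 88, 97, 80, 70, 77, 69, 84, 54]
2 < parent 15 at index 2, swap → [3, 14, 2, 29, 53, 20, 15, 88, 97, 80, 70, 77, 69, 84, 54]
2 < parent 3 at index 0, swap → [2, 14, 3, 29, 53, 20, 15, 88, 97, 80, 70, 77, 69, 84, 54]

[2, 14, 3, 29, 53, 20, 15, 88, 97, 80, 70, 77, 69, 84, 54]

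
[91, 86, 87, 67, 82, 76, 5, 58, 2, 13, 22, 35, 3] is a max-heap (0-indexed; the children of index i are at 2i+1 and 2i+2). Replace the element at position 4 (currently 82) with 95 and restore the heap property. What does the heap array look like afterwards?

set index 4 from 82 to 95 → [91, 86, 87, 67, 95, 76, 5, 58, 2, 13, 22, 35, 3]
95 > parent 86 at index 1, swap → [91, 95, 87, 67, 86, 76, 5, 58, 2, 13, 22, 35, 3]
95 > parent 91 at index 0, swap → [95, 91, 87, 67, 86, 76, 5, 58, 2, 13, 22, 35, 3]

[95, 91, 87, 67, 86, 76, 5, 58, 2, 13, 22, 35, 3]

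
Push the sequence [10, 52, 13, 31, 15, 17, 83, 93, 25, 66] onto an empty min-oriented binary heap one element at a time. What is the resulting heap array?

Insert 10:
  append 10 at index 0 → [10] (no swap needed)
Insert 52:
  append 52 at index 1 → [10, 52] (no swap needed)
Insert 13:
  append 13 at index 2 → [10, 52, 13] (no swap needed)
Insert 31:
  append 31 at index 3 → [10, 52, 13, 31]
  31 < parent 52 at index 1, swap → [10, 31, 13, 52]
Insert 15:
  append 15 at index 4 → [10, 31, 13, 52, 15]
  15 < parent 31 at index 1, swap → [10, 15, 13, 52, 31]
Insert 17:
  append 17 at index 5 → [10, 15, 13, 52, 31, 17] (no swap needed)
Insert 83:
  append 83 at index 6 → [10, 15, 13, 52, 31, 17, 83] (no swap needed)
Insert 93:
  append 93 at index 7 → [10, 15, 13, 52, 31, 17, 83, 93] (no swap needed)
Insert 25:
  append 25 at index 8 → [10, 15, 13, 52, 31, 17, 83, 93, 25]
  25 < parent 52 at index 3, swap → [10, 15, 13, 25, 31, 17, 83, 93, 52]
Insert 66:
  append 66 at index 9 → [10, 15, 13, 25, 31, 17, 83, 93, 52, 66] (no swap needed)

[10, 15, 13, 25, 31, 17, 83, 93, 52, 66]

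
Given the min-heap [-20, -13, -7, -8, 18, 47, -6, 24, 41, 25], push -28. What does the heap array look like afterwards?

[-28, -20, -7, -8, -13, 47, -6, 24, 41, 25, 18]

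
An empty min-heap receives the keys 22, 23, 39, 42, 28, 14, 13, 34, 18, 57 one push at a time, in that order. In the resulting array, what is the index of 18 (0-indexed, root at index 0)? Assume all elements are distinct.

1

Insert 22:
  append 22 at index 0 → [22] (no swap needed)
Insert 23:
  append 23 at index 1 → [22, 23] (no swap needed)
Insert 39:
  append 39 at index 2 → [22, 23, 39] (no swap needed)
Insert 42:
  append 42 at index 3 → [22, 23, 39, 42] (no swap needed)
Insert 28:
  append 28 at index 4 → [22, 23, 39, 42, 28] (no swap needed)
Insert 14:
  append 14 at index 5 → [22, 23, 39, 42, 28, 14]
  14 < parent 39 at index 2, swap → [22, 23, 14, 42, 28, 39]
  14 < parent 22 at index 0, swap → [14, 23, 22, 42, 28, 39]
Insert 13:
  append 13 at index 6 → [14, 23, 22, 42, 28, 39, 13]
  13 < parent 22 at index 2, swap → [14, 23, 13, 42, 28, 39, 22]
  13 < parent 14 at index 0, swap → [13, 23, 14, 42, 28, 39, 22]
Insert 34:
  append 34 at index 7 → [13, 23, 14, 42, 28, 39, 22, 34]
  34 < parent 42 at index 3, swap → [13, 23, 14, 34, 28, 39, 22, 42]
Insert 18:
  append 18 at index 8 → [13, 23, 14, 34, 28, 39, 22, 42, 18]
  18 < parent 34 at index 3, swap → [13, 23, 14, 18, 28, 39, 22, 42, 34]
  18 < parent 23 at index 1, swap → [13, 18, 14, 23, 28, 39, 22, 42, 34]
Insert 57:
  append 57 at index 9 → [13, 18, 14, 23, 28, 39, 22, 42, 34, 57] (no swap needed)
resulting array: [13, 18, 14, 23, 28, 39, 22, 42, 34, 57]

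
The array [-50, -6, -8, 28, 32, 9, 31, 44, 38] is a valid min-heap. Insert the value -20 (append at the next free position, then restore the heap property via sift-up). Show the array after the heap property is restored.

append -20 at index 9 → [-50, -6, -8, 28, 32, 9, 31, 44, 38, -20]
-20 < parent 32 at index 4, swap → [-50, -6, -8, 28, -20, 9, 31, 44, 38, 32]
-20 < parent -6 at index 1, swap → [-50, -20, -8, 28, -6, 9, 31, 44, 38, 32]

[-50, -20, -8, 28, -6, 9, 31, 44, 38, 32]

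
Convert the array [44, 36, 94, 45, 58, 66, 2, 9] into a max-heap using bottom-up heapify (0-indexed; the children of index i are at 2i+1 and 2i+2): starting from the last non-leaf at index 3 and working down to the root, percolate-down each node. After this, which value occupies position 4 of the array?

36

sift down from index 3: already satisfies heap property
sift down from index 2: already satisfies heap property
sift down from index 1:
  36 vs larger child 58 at index 4, swap → [44, 58, 94, 45, 36, 66, 2, 9]
sift down from index 0:
  44 vs larger child 94 at index 2, swap → [94, 58, 44, 45, 36, 66, 2, 9]
  44 vs larger child 66 at index 5, swap → [94, 58, 66, 45, 36, 44, 2, 9]
resulting array: [94, 58, 66, 45, 36, 44, 2, 9]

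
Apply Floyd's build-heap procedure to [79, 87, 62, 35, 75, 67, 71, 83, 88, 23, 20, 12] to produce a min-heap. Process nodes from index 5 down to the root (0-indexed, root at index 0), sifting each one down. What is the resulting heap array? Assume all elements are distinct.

sift down from index 5:
  67 vs only child 12 at index 11, swap → [79, 87, 62, 35, 75, 12, 71, 83, 88, 23, 20, 67]
sift down from index 4:
  75 vs smaller child 20 at index 10, swap → [79, 87, 62, 35, 20, 12, 71, 83, 88, 23, 75, 67]
sift down from index 3: already satisfies heap property
sift down from index 2:
  62 vs smaller child 12 at index 5, swap → [79, 87, 12, 35, 20, 62, 71, 83, 88, 23, 75, 67]
sift down from index 1:
  87 vs smaller child 20 at index 4, swap → [79, 20, 12, 35, 87, 62, 71, 83, 88, 23, 75, 67]
  87 vs smaller child 23 at index 9, swap → [79, 20, 12, 35, 23, 62, 71, 83, 88, 87, 75, 67]
sift down from index 0:
  79 vs smaller child 12 at index 2, swap → [12, 20, 79, 35, 23, 62, 71, 83, 88, 87, 75, 67]
  79 vs smaller child 62 at index 5, swap → [12, 20, 62, 35, 23, 79, 71, 83, 88, 87, 75, 67]
  79 vs only child 67 at index 11, swap → [12, 20, 62, 35, 23, 67, 71, 83, 88, 87, 75, 79]

[12, 20, 62, 35, 23, 67, 71, 83, 88, 87, 75, 79]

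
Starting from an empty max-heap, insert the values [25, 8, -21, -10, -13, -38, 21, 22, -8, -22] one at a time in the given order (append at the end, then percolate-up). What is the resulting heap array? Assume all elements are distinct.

[25, 22, 21, 8, -13, -38, -21, -10, -8, -22]

Insert 25:
  append 25 at index 0 → [25] (no swap needed)
Insert 8:
  append 8 at index 1 → [25, 8] (no swap needed)
Insert -21:
  append -21 at index 2 → [25, 8, -21] (no swap needed)
Insert -10:
  append -10 at index 3 → [25, 8, -21, -10] (no swap needed)
Insert -13:
  append -13 at index 4 → [25, 8, -21, -10, -13] (no swap needed)
Insert -38:
  append -38 at index 5 → [25, 8, -21, -10, -13, -38] (no swap needed)
Insert 21:
  append 21 at index 6 → [25, 8, -21, -10, -13, -38, 21]
  21 > parent -21 at index 2, swap → [25, 8, 21, -10, -13, -38, -21]
Insert 22:
  append 22 at index 7 → [25, 8, 21, -10, -13, -38, -21, 22]
  22 > parent -10 at index 3, swap → [25, 8, 21, 22, -13, -38, -21, -10]
  22 > parent 8 at index 1, swap → [25, 22, 21, 8, -13, -38, -21, -10]
Insert -8:
  append -8 at index 8 → [25, 22, 21, 8, -13, -38, -21, -10, -8] (no swap needed)
Insert -22:
  append -22 at index 9 → [25, 22, 21, 8, -13, -38, -21, -10, -8, -22] (no swap needed)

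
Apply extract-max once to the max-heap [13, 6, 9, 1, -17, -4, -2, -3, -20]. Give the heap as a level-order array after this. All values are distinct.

remove root 13; move last element -20 to root → [-20, 6, 9, 1, -17, -4, -2, -3]
-20 vs larger child 9 at index 2, swap → [9, 6, -20, 1, -17, -4, -2, -3]
-20 vs larger child -2 at index 6, swap → [9, 6, -2, 1, -17, -4, -20, -3]

[9, 6, -2, 1, -17, -4, -20, -3]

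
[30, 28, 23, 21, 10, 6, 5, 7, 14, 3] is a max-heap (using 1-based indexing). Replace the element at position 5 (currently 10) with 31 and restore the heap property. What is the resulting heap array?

[31, 30, 23, 21, 28, 6, 5, 7, 14, 3]

set index 5 from 10 to 31 → [30, 28, 23, 21, 31, 6, 5, 7, 14, 3]
31 > parent 28 at index 2, swap → [30, 31, 23, 21, 28, 6, 5, 7, 14, 3]
31 > parent 30 at index 1, swap → [31, 30, 23, 21, 28, 6, 5, 7, 14, 3]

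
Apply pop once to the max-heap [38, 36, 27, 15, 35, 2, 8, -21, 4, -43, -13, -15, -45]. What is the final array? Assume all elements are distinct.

[36, 35, 27, 15, -13, 2, 8, -21, 4, -43, -45, -15]

remove root 38; move last element -45 to root → [-45, 36, 27, 15, 35, 2, 8, -21, 4, -43, -13, -15]
-45 vs larger child 36 at index 1, swap → [36, -45, 27, 15, 35, 2, 8, -21, 4, -43, -13, -15]
-45 vs larger child 35 at index 4, swap → [36, 35, 27, 15, -45, 2, 8, -21, 4, -43, -13, -15]
-45 vs larger child -13 at index 10, swap → [36, 35, 27, 15, -13, 2, 8, -21, 4, -43, -45, -15]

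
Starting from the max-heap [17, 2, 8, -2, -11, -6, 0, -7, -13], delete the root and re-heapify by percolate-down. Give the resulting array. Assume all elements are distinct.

[8, 2, 0, -2, -11, -6, -13, -7]

remove root 17; move last element -13 to root → [-13, 2, 8, -2, -11, -6, 0, -7]
-13 vs larger child 8 at index 2, swap → [8, 2, -13, -2, -11, -6, 0, -7]
-13 vs larger child 0 at index 6, swap → [8, 2, 0, -2, -11, -6, -13, -7]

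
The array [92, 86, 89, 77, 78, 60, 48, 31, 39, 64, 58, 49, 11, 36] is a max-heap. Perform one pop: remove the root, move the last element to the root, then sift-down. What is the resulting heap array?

[89, 86, 60, 77, 78, 49, 48, 31, 39, 64, 58, 36, 11]

remove root 92; move last element 36 to root → [36, 86, 89, 77, 78, 60, 48, 31, 39, 64, 58, 49, 11]
36 vs larger child 89 at index 2, swap → [89, 86, 36, 77, 78, 60, 48, 31, 39, 64, 58, 49, 11]
36 vs larger child 60 at index 5, swap → [89, 86, 60, 77, 78, 36, 48, 31, 39, 64, 58, 49, 11]
36 vs larger child 49 at index 11, swap → [89, 86, 60, 77, 78, 49, 48, 31, 39, 64, 58, 36, 11]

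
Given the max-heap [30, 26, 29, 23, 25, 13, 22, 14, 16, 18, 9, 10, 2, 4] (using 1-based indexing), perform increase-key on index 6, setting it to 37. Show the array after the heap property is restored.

[37, 26, 30, 23, 25, 29, 22, 14, 16, 18, 9, 10, 2, 4]

set index 6 from 13 to 37 → [30, 26, 29, 23, 25, 37, 22, 14, 16, 18, 9, 10, 2, 4]
37 > parent 29 at index 3, swap → [30, 26, 37, 23, 25, 29, 22, 14, 16, 18, 9, 10, 2, 4]
37 > parent 30 at index 1, swap → [37, 26, 30, 23, 25, 29, 22, 14, 16, 18, 9, 10, 2, 4]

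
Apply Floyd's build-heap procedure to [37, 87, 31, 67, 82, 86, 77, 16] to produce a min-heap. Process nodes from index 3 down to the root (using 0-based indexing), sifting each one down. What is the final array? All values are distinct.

sift down from index 3:
  67 vs only child 16 at index 7, swap → [37, 87, 31, 16, 82, 86, 77, 67]
sift down from index 2: already satisfies heap property
sift down from index 1:
  87 vs smaller child 16 at index 3, swap → [37, 16, 31, 87, 82, 86, 77, 67]
  87 vs only child 67 at index 7, swap → [37, 16, 31, 67, 82, 86, 77, 87]
sift down from index 0:
  37 vs smaller child 16 at index 1, swap → [16, 37, 31, 67, 82, 86, 77, 87]

[16, 37, 31, 67, 82, 86, 77, 87]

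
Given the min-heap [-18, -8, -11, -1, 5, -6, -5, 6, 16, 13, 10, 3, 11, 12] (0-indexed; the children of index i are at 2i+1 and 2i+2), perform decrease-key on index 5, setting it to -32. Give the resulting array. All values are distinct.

[-32, -8, -18, -1, 5, -11, -5, 6, 16, 13, 10, 3, 11, 12]

set index 5 from -6 to -32 → [-18, -8, -11, -1, 5, -32, -5, 6, 16, 13, 10, 3, 11, 12]
-32 < parent -11 at index 2, swap → [-18, -8, -32, -1, 5, -11, -5, 6, 16, 13, 10, 3, 11, 12]
-32 < parent -18 at index 0, swap → [-32, -8, -18, -1, 5, -11, -5, 6, 16, 13, 10, 3, 11, 12]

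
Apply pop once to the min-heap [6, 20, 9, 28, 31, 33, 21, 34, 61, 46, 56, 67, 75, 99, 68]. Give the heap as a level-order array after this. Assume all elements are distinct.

remove root 6; move last element 68 to root → [68, 20, 9, 28, 31, 33, 21, 34, 61, 46, 56, 67, 75, 99]
68 vs smaller child 9 at index 2, swap → [9, 20, 68, 28, 31, 33, 21, 34, 61, 46, 56, 67, 75, 99]
68 vs smaller child 21 at index 6, swap → [9, 20, 21, 28, 31, 33, 68, 34, 61, 46, 56, 67, 75, 99]

[9, 20, 21, 28, 31, 33, 68, 34, 61, 46, 56, 67, 75, 99]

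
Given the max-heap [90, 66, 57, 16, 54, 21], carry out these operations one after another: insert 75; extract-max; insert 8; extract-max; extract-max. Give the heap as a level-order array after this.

[57, 54, 21, 16, 8]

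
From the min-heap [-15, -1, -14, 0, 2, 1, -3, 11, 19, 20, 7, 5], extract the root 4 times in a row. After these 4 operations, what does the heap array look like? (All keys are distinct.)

extract-min #1 returns -15:
  remove root -15; move last element 5 to root → [5, -1, -14, 0, 2, 1, -3, 11, 19, 20, 7]
  5 vs smaller child -14 at index 2, swap → [-14, -1, 5, 0, 2, 1, -3, 11, 19, 20, 7]
  5 vs smaller child -3 at index 6, swap → [-14, -1, -3, 0, 2, 1, 5, 11, 19, 20, 7]
extract-min #2 returns -14:
  remove root -14; move last element 7 to root → [7, -1, -3, 0, 2, 1, 5, 11, 19, 20]
  7 vs smaller child -3 at index 2, swap → [-3, -1, 7, 0, 2, 1, 5, 11, 19, 20]
  7 vs smaller child 1 at index 5, swap → [-3, -1, 1, 0, 2, 7, 5, 11, 19, 20]
extract-min #3 returns -3:
  remove root -3; move last element 20 to root → [20, -1, 1, 0, 2, 7, 5, 11, 19]
  20 vs smaller child -1 at index 1, swap → [-1, 20, 1, 0, 2, 7, 5, 11, 19]
  20 vs smaller child 0 at index 3, swap → [-1, 0, 1, 20, 2, 7, 5, 11, 19]
  20 vs smaller child 11 at index 7, swap → [-1, 0, 1, 11, 2, 7, 5, 20, 19]
extract-min #4 returns -1:
  remove root -1; move last element 19 to root → [19, 0, 1, 11, 2, 7, 5, 20]
  19 vs smaller child 0 at index 1, swap → [0, 19, 1, 11, 2, 7, 5, 20]
  19 vs smaller child 2 at index 4, swap → [0, 2, 1, 11, 19, 7, 5, 20]

[0, 2, 1, 11, 19, 7, 5, 20]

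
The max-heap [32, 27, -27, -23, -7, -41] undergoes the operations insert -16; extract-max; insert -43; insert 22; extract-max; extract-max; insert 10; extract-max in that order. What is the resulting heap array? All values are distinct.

[-7, -23, -16, -43, -27, -41]

insert -16:
  append -16 at index 6 → [32, 27, -27, -23, -7, -41, -16]
  -16 > parent -27 at index 2, swap → [32, 27, -16, -23, -7, -41, -27]
extract-max → returns 32:
  remove root 32; move last element -27 to root → [-27, 27, -16, -23, -7, -41]
  -27 vs larger child 27 at index 1, swap → [27, -27, -16, -23, -7, -41]
  -27 vs larger child -7 at index 4, swap → [27, -7, -16, -23, -27, -41]
insert -43:
  append -43 at index 6 → [27, -7, -16, -23, -27, -41, -43] (no swap needed)
insert 22:
  append 22 at index 7 → [27, -7, -16, -23, -27, -41, -43, 22]
  22 > parent -23 at index 3, swap → [27, -7, -16, 22, -27, -41, -43, -23]
  22 > parent -7 at index 1, swap → [27, 22, -16, -7, -27, -41, -43, -23]
extract-max → returns 27:
  remove root 27; move last element -23 to root → [-23, 22, -16, -7, -27, -41, -43]
  -23 vs larger child 22 at index 1, swap → [22, -23, -16, -7, -27, -41, -43]
  -23 vs larger child -7 at index 3, swap → [22, -7, -16, -23, -27, -41, -43]
extract-max → returns 22:
  remove root 22; move last element -43 to root → [-43, -7, -16, -23, -27, -41]
  -43 vs larger child -7 at index 1, swap → [-7, -43, -16, -23, -27, -41]
  -43 vs larger child -23 at index 3, swap → [-7, -23, -16, -43, -27, -41]
insert 10:
  append 10 at index 6 → [-7, -23, -16, -43, -27, -41, 10]
  10 > parent -16 at index 2, swap → [-7, -23, 10, -43, -27, -41, -16]
  10 > parent -7 at index 0, swap → [10, -23, -7, -43, -27, -41, -16]
extract-max → returns 10:
  remove root 10; move last element -16 to root → [-16, -23, -7, -43, -27, -41]
  -16 vs larger child -7 at index 2, swap → [-7, -23, -16, -43, -27, -41]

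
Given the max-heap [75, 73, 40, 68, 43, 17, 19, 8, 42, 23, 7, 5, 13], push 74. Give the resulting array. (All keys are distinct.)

[75, 73, 74, 68, 43, 17, 40, 8, 42, 23, 7, 5, 13, 19]

append 74 at index 13 → [75, 73, 40, 68, 43, 17, 19, 8, 42, 23, 7, 5, 13, 74]
74 > parent 19 at index 6, swap → [75, 73, 40, 68, 43, 17, 74, 8, 42, 23, 7, 5, 13, 19]
74 > parent 40 at index 2, swap → [75, 73, 74, 68, 43, 17, 40, 8, 42, 23, 7, 5, 13, 19]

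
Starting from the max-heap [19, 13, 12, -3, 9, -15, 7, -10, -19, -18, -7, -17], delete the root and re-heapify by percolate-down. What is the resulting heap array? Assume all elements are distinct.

[13, 9, 12, -3, -7, -15, 7, -10, -19, -18, -17]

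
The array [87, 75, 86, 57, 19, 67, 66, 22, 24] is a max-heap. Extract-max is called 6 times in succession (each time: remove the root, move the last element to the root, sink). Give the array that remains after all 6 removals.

[24, 22, 19]

extract-max #1 returns 87:
  remove root 87; move last element 24 to root → [24, 75, 86, 57, 19, 67, 66, 22]
  24 vs larger child 86 at index 2, swap → [86, 75, 24, 57, 19, 67, 66, 22]
  24 vs larger child 67 at index 5, swap → [86, 75, 67, 57, 19, 24, 66, 22]
extract-max #2 returns 86:
  remove root 86; move last element 22 to root → [22, 75, 67, 57, 19, 24, 66]
  22 vs larger child 75 at index 1, swap → [75, 22, 67, 57, 19, 24, 66]
  22 vs larger child 57 at index 3, swap → [75, 57, 67, 22, 19, 24, 66]
extract-max #3 returns 75:
  remove root 75; move last element 66 to root → [66, 57, 67, 22, 19, 24]
  66 vs larger child 67 at index 2, swap → [67, 57, 66, 22, 19, 24]
extract-max #4 returns 67:
  remove root 67; move last element 24 to root → [24, 57, 66, 22, 19]
  24 vs larger child 66 at index 2, swap → [66, 57, 24, 22, 19]
extract-max #5 returns 66:
  remove root 66; move last element 19 to root → [19, 57, 24, 22]
  19 vs larger child 57 at index 1, swap → [57, 19, 24, 22]
  19 vs only child 22 at index 3, swap → [57, 22, 24, 19]
extract-max #6 returns 57:
  remove root 57; move last element 19 to root → [19, 22, 24]
  19 vs larger child 24 at index 2, swap → [24, 22, 19]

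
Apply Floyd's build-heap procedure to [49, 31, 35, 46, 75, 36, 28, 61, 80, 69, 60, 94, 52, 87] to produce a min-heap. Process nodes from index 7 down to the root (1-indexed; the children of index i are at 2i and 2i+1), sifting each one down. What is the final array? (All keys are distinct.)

[28, 31, 35, 46, 60, 36, 49, 61, 80, 69, 75, 94, 52, 87]

sift down from index 7: already satisfies heap property
sift down from index 6: already satisfies heap property
sift down from index 5:
  75 vs smaller child 60 at index 11, swap → [49, 31, 35, 46, 60, 36, 28, 61, 80, 69, 75, 94, 52, 87]
sift down from index 4: already satisfies heap property
sift down from index 3:
  35 vs smaller child 28 at index 7, swap → [49, 31, 28, 46, 60, 36, 35, 61, 80, 69, 75, 94, 52, 87]
sift down from index 2: already satisfies heap property
sift down from index 1:
  49 vs smaller child 28 at index 3, swap → [28, 31, 49, 46, 60, 36, 35, 61, 80, 69, 75, 94, 52, 87]
  49 vs smaller child 35 at index 7, swap → [28, 31, 35, 46, 60, 36, 49, 61, 80, 69, 75, 94, 52, 87]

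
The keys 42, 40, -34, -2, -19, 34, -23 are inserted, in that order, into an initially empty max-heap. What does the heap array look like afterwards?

[42, 40, 34, -2, -19, -34, -23]

Insert 42:
  append 42 at index 0 → [42] (no swap needed)
Insert 40:
  append 40 at index 1 → [42, 40] (no swap needed)
Insert -34:
  append -34 at index 2 → [42, 40, -34] (no swap needed)
Insert -2:
  append -2 at index 3 → [42, 40, -34, -2] (no swap needed)
Insert -19:
  append -19 at index 4 → [42, 40, -34, -2, -19] (no swap needed)
Insert 34:
  append 34 at index 5 → [42, 40, -34, -2, -19, 34]
  34 > parent -34 at index 2, swap → [42, 40, 34, -2, -19, -34]
Insert -23:
  append -23 at index 6 → [42, 40, 34, -2, -19, -34, -23] (no swap needed)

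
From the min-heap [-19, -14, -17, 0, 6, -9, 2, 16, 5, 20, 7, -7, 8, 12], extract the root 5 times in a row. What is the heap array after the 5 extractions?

extract-min #1 returns -19:
  remove root -19; move last element 12 to root → [12, -14, -17, 0, 6, -9, 2, 16, 5, 20, 7, -7, 8]
  12 vs smaller child -17 at index 2, swap → [-17, -14, 12, 0, 6, -9, 2, 16, 5, 20, 7, -7, 8]
  12 vs smaller child -9 at index 5, swap → [-17, -14, -9, 0, 6, 12, 2, 16, 5, 20, 7, -7, 8]
  12 vs smaller child -7 at index 11, swap → [-17, -14, -9, 0, 6, -7, 2, 16, 5, 20, 7, 12, 8]
extract-min #2 returns -17:
  remove root -17; move last element 8 to root → [8, -14, -9, 0, 6, -7, 2, 16, 5, 20, 7, 12]
  8 vs smaller child -14 at index 1, swap → [-14, 8, -9, 0, 6, -7, 2, 16, 5, 20, 7, 12]
  8 vs smaller child 0 at index 3, swap → [-14, 0, -9, 8, 6, -7, 2, 16, 5, 20, 7, 12]
  8 vs smaller child 5 at index 8, swap → [-14, 0, -9, 5, 6, -7, 2, 16, 8, 20, 7, 12]
extract-min #3 returns -14:
  remove root -14; move last element 12 to root → [12, 0, -9, 5, 6, -7, 2, 16, 8, 20, 7]
  12 vs smaller child -9 at index 2, swap → [-9, 0, 12, 5, 6, -7, 2, 16, 8, 20, 7]
  12 vs smaller child -7 at index 5, swap → [-9, 0, -7, 5, 6, 12, 2, 16, 8, 20, 7]
extract-min #4 returns -9:
  remove root -9; move last element 7 to root → [7, 0, -7, 5, 6, 12, 2, 16, 8, 20]
  7 vs smaller child -7 at index 2, swap → [-7, 0, 7, 5, 6, 12, 2, 16, 8, 20]
  7 vs smaller child 2 at index 6, swap → [-7, 0, 2, 5, 6, 12, 7, 16, 8, 20]
extract-min #5 returns -7:
  remove root -7; move last element 20 to root → [20, 0, 2, 5, 6, 12, 7, 16, 8]
  20 vs smaller child 0 at index 1, swap → [0, 20, 2, 5, 6, 12, 7, 16, 8]
  20 vs smaller child 5 at index 3, swap → [0, 5, 2, 20, 6, 12, 7, 16, 8]
  20 vs smaller child 8 at index 8, swap → [0, 5, 2, 8, 6, 12, 7, 16, 20]

[0, 5, 2, 8, 6, 12, 7, 16, 20]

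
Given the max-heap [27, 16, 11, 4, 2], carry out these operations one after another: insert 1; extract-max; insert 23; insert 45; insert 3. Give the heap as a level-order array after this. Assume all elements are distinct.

[45, 4, 23, 3, 2, 11, 16, 1]

insert 1:
  append 1 at index 5 → [27, 16, 11, 4, 2, 1] (no swap needed)
extract-max → returns 27:
  remove root 27; move last element 1 to root → [1, 16, 11, 4, 2]
  1 vs larger child 16 at index 1, swap → [16, 1, 11, 4, 2]
  1 vs larger child 4 at index 3, swap → [16, 4, 11, 1, 2]
insert 23:
  append 23 at index 5 → [16, 4, 11, 1, 2, 23]
  23 > parent 11 at index 2, swap → [16, 4, 23, 1, 2, 11]
  23 > parent 16 at index 0, swap → [23, 4, 16, 1, 2, 11]
insert 45:
  append 45 at index 6 → [23, 4, 16, 1, 2, 11, 45]
  45 > parent 16 at index 2, swap → [23, 4, 45, 1, 2, 11, 16]
  45 > parent 23 at index 0, swap → [45, 4, 23, 1, 2, 11, 16]
insert 3:
  append 3 at index 7 → [45, 4, 23, 1, 2, 11, 16, 3]
  3 > parent 1 at index 3, swap → [45, 4, 23, 3, 2, 11, 16, 1]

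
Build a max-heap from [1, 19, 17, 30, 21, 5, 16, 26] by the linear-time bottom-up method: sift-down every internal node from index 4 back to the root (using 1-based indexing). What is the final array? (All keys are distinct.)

[30, 26, 17, 19, 21, 5, 16, 1]

sift down from index 4: already satisfies heap property
sift down from index 3: already satisfies heap property
sift down from index 2:
  19 vs larger child 30 at index 4, swap → [1, 30, 17, 19, 21, 5, 16, 26]
  19 vs only child 26 at index 8, swap → [1, 30, 17, 26, 21, 5, 16, 19]
sift down from index 1:
  1 vs larger child 30 at index 2, swap → [30, 1, 17, 26, 21, 5, 16, 19]
  1 vs larger child 26 at index 4, swap → [30, 26, 17, 1, 21, 5, 16, 19]
  1 vs only child 19 at index 8, swap → [30, 26, 17, 19, 21, 5, 16, 1]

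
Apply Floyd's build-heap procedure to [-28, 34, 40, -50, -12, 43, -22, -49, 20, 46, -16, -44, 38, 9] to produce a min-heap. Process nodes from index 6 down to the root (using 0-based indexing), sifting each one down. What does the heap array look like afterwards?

sift down from index 6: already satisfies heap property
sift down from index 5:
  43 vs smaller child -44 at index 11, swap → [-28, 34, 40, -50, -12, -44, -22, -49, 20, 46, -16, 43, 38, 9]
sift down from index 4:
  -12 vs smaller child -16 at index 10, swap → [-28, 34, 40, -50, -16, -44, -22, -49, 20, 46, -12, 43, 38, 9]
sift down from index 3: already satisfies heap property
sift down from index 2:
  40 vs smaller child -44 at index 5, swap → [-28, 34, -44, -50, -16, 40, -22, -49, 20, 46, -12, 43, 38, 9]
  40 vs smaller child 38 at index 12, swap → [-28, 34, -44, -50, -16, 38, -22, -49, 20, 46, -12, 43, 40, 9]
sift down from index 1:
  34 vs smaller child -50 at index 3, swap → [-28, -50, -44, 34, -16, 38, -22, -49, 20, 46, -12, 43, 40, 9]
  34 vs smaller child -49 at index 7, swap → [-28, -50, -44, -49, -16, 38, -22, 34, 20, 46, -12, 43, 40, 9]
sift down from index 0:
  -28 vs smaller child -50 at index 1, swap → [-50, -28, -44, -49, -16, 38, -22, 34, 20, 46, -12, 43, 40, 9]
  -28 vs smaller child -49 at index 3, swap → [-50, -49, -44, -28, -16, 38, -22, 34, 20, 46, -12, 43, 40, 9]

[-50, -49, -44, -28, -16, 38, -22, 34, 20, 46, -12, 43, 40, 9]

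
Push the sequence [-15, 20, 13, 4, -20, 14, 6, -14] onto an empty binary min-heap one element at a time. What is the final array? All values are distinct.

Insert -15:
  append -15 at index 0 → [-15] (no swap needed)
Insert 20:
  append 20 at index 1 → [-15, 20] (no swap needed)
Insert 13:
  append 13 at index 2 → [-15, 20, 13] (no swap needed)
Insert 4:
  append 4 at index 3 → [-15, 20, 13, 4]
  4 < parent 20 at index 1, swap → [-15, 4, 13, 20]
Insert -20:
  append -20 at index 4 → [-15, 4, 13, 20, -20]
  -20 < parent 4 at index 1, swap → [-15, -20, 13, 20, 4]
  -20 < parent -15 at index 0, swap → [-20, -15, 13, 20, 4]
Insert 14:
  append 14 at index 5 → [-20, -15, 13, 20, 4, 14] (no swap needed)
Insert 6:
  append 6 at index 6 → [-20, -15, 13, 20, 4, 14, 6]
  6 < parent 13 at index 2, swap → [-20, -15, 6, 20, 4, 14, 13]
Insert -14:
  append -14 at index 7 → [-20, -15, 6, 20, 4, 14, 13, -14]
  -14 < parent 20 at index 3, swap → [-20, -15, 6, -14, 4, 14, 13, 20]

[-20, -15, 6, -14, 4, 14, 13, 20]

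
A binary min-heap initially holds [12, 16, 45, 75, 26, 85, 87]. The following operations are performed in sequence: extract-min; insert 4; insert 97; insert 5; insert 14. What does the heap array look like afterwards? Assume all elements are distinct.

extract-min → returns 12:
  remove root 12; move last element 87 to root → [87, 16, 45, 75, 26, 85]
  87 vs smaller child 16 at index 1, swap → [16, 87, 45, 75, 26, 85]
  87 vs smaller child 26 at index 4, swap → [16, 26, 45, 75, 87, 85]
insert 4:
  append 4 at index 6 → [16, 26, 45, 75, 87, 85, 4]
  4 < parent 45 at index 2, swap → [16, 26, 4, 75, 87, 85, 45]
  4 < parent 16 at index 0, swap → [4, 26, 16, 75, 87, 85, 45]
insert 97:
  append 97 at index 7 → [4, 26, 16, 75, 87, 85, 45, 97] (no swap needed)
insert 5:
  append 5 at index 8 → [4, 26, 16, 75, 87, 85, 45, 97, 5]
  5 < parent 75 at index 3, swap → [4, 26, 16, 5, 87, 85, 45, 97, 75]
  5 < parent 26 at index 1, swap → [4, 5, 16, 26, 87, 85, 45, 97, 75]
insert 14:
  append 14 at index 9 → [4, 5, 16, 26, 87, 85, 45, 97, 75, 14]
  14 < parent 87 at index 4, swap → [4, 5, 16, 26, 14, 85, 45, 97, 75, 87]

[4, 5, 16, 26, 14, 85, 45, 97, 75, 87]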